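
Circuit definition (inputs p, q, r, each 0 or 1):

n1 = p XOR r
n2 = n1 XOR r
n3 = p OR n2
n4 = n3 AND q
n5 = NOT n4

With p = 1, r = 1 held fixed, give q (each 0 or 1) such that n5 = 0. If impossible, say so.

q=1

Check with p = 1, r = 1 and q=1:
n1 = p XOR r = 1 XOR 1 = 0
n2 = n1 XOR r = 0 XOR 1 = 1
n3 = p OR n2 = 1 OR 1 = 1
n4 = n3 AND q = 1 AND 1 = 1
n5 = NOT n4 = NOT 1 = 0
So n5 = 0.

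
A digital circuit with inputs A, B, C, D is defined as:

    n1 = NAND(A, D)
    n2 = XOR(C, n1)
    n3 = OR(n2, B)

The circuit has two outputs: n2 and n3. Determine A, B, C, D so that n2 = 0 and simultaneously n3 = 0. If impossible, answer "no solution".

A=0 B=0 C=1 D=1

Check with A=0 B=0 C=1 D=1:
n1 = NAND(A, D) = NAND(0, 1) = 1
n2 = XOR(C, n1) = XOR(1, 1) = 0
n3 = OR(n2, B) = OR(0, 0) = 0
So n2 = 0 and n3 = 0.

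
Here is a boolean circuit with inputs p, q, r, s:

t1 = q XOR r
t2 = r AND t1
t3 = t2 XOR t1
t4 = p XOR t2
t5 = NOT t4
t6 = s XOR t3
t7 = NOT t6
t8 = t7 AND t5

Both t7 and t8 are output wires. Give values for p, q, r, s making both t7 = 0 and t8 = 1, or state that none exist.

Across all 16 input combinations, none give both t7 = 0 and t8 = 1.

no solution exists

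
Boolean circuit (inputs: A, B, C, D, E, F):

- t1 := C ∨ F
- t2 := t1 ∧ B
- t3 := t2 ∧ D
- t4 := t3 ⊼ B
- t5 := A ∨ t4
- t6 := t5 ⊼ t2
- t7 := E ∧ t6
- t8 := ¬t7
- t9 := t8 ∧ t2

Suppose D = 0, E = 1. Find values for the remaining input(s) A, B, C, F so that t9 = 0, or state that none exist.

A=0, B=0, C=0, F=0

t9 = t8 ∧ t2 must be 0, so at least one of t8, t2 is 0.
Check with D = 0, E = 1 and A=0, B=0, C=0, F=0:
t1 = C ∨ F = 0 ∨ 0 = 0
t2 = t1 ∧ B = 0 ∧ 0 = 0
t3 = t2 ∧ D = 0 ∧ 0 = 0
t4 = t3 ⊼ B = 0 ⊼ 0 = 1
t5 = A ∨ t4 = 0 ∨ 1 = 1
t6 = t5 ⊼ t2 = 1 ⊼ 0 = 1
t7 = E ∧ t6 = 1 ∧ 1 = 1
t8 = ¬t7 = ¬1 = 0
t9 = t8 ∧ t2 = 0 ∧ 0 = 0
So t9 = 0.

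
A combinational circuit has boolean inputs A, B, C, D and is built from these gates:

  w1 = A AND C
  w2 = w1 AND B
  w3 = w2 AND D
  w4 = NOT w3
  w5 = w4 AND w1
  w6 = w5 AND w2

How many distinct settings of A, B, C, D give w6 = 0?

w6 = w5 AND w2 must be 0, so at least one of w5, w2 is 0.
Enumerating the 16 input combinations, 15 give w6 = 0 and 1 give w6 = 1.

15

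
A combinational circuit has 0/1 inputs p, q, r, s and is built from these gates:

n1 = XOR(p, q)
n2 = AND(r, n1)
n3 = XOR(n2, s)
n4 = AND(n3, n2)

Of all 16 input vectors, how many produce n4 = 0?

14

n4 = AND(n3, n2) must be 0, so at least one of n3, n2 is 0.
Enumerating the 16 input combinations, 14 give n4 = 0 and 2 give n4 = 1.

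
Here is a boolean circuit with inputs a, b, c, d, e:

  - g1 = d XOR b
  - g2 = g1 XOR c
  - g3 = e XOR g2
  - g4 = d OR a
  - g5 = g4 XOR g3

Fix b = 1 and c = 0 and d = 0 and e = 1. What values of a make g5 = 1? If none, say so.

g5 = g4 XOR g3 must be 1, so g4 and g3 differ.
Check with b = 1 and c = 0 and d = 0 and e = 1 and a=1:
g1 = d XOR b = 0 XOR 1 = 1
g2 = g1 XOR c = 1 XOR 0 = 1
g3 = e XOR g2 = 1 XOR 1 = 0
g4 = d OR a = 0 OR 1 = 1
g5 = g4 XOR g3 = 1 XOR 0 = 1
So g5 = 1.

a=1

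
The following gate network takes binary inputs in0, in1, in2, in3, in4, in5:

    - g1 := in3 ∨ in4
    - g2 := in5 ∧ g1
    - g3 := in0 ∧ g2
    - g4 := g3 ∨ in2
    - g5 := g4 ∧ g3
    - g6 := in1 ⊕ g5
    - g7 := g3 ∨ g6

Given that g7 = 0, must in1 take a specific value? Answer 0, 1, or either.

g7 = g3 ∨ g6 must be 0, so both g3 = 0 and g6 = 0.
g3 = in0 ∧ g2 must be 0, so at least one of in0, g2 is 0.
g6 = in1 ⊕ g5 must be 0, so in1 and g5 are equal.
Every assignment with g7 = 0 has in1 = 0; there are 26 such assignment(s).

0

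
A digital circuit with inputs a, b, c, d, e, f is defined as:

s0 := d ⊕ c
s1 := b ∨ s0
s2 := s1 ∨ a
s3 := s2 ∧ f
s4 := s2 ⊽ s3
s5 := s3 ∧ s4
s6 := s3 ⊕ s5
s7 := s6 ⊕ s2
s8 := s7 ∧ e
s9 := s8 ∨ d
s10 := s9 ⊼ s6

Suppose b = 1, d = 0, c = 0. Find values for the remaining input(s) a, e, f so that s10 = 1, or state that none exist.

Check with b = 1, d = 0, c = 0 and a=0, e=0, f=1:
s0 = d ⊕ c = 0 ⊕ 0 = 0
s1 = b ∨ s0 = 1 ∨ 0 = 1
s2 = s1 ∨ a = 1 ∨ 0 = 1
s3 = s2 ∧ f = 1 ∧ 1 = 1
s4 = s2 ⊽ s3 = 1 ⊽ 1 = 0
s5 = s3 ∧ s4 = 1 ∧ 0 = 0
s6 = s3 ⊕ s5 = 1 ⊕ 0 = 1
s7 = s6 ⊕ s2 = 1 ⊕ 1 = 0
s8 = s7 ∧ e = 0 ∧ 0 = 0
s9 = s8 ∨ d = 0 ∨ 0 = 0
s10 = s9 ⊼ s6 = 0 ⊼ 1 = 1
So s10 = 1.

a=0, e=0, f=1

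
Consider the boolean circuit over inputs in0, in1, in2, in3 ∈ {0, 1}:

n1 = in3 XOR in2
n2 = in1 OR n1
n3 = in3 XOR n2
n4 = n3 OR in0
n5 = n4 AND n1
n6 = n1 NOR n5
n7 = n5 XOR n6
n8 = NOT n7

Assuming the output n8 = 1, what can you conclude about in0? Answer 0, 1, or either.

n8 = NOT n7 must be 1, so n7 = 0.
Every assignment with n8 = 1 has in0 = 0; there are 2 such assignment(s).
  in0=0, in1=0, in2=0, in3=1
  in0=0, in1=1, in2=0, in3=1

0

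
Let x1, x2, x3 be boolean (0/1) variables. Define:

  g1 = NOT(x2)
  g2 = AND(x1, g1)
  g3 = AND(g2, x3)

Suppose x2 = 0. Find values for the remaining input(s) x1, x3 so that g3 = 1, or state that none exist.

Check with x2 = 0 and x1=1, x3=1:
g1 = NOT(x2) = NOT 0 = 1
g2 = AND(x1, g1) = AND(1, 1) = 1
g3 = AND(g2, x3) = AND(1, 1) = 1
So g3 = 1.

x1=1, x3=1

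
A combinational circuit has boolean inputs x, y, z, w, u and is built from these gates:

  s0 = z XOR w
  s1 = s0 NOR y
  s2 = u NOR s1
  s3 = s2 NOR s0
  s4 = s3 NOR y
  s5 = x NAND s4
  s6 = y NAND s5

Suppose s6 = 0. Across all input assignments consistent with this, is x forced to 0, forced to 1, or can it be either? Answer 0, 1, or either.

either

Both values of x occur among assignments with s6 = 0:
  x=0: x=0, y=1, z=0, w=0, u=0
  x=1: x=1, y=1, z=0, w=0, u=0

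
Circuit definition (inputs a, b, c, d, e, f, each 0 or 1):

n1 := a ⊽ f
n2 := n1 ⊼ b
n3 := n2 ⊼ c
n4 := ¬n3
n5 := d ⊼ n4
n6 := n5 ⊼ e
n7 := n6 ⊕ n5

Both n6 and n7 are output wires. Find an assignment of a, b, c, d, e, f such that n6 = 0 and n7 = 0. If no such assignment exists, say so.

no solution exists

Across all 64 input combinations, none give both n6 = 0 and n7 = 0.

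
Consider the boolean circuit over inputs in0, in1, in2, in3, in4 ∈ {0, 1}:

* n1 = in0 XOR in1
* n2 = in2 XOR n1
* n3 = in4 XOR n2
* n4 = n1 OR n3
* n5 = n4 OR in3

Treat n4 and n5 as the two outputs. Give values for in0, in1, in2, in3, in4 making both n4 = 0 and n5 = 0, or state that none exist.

Check with in0=1, in1=1, in2=1, in3=0, in4=1:
n1 = in0 XOR in1 = 1 XOR 1 = 0
n2 = in2 XOR n1 = 1 XOR 0 = 1
n3 = in4 XOR n2 = 1 XOR 1 = 0
n4 = n1 OR n3 = 0 OR 0 = 0
n5 = n4 OR in3 = 0 OR 0 = 0
So n4 = 0 and n5 = 0.

in0=1, in1=1, in2=1, in3=0, in4=1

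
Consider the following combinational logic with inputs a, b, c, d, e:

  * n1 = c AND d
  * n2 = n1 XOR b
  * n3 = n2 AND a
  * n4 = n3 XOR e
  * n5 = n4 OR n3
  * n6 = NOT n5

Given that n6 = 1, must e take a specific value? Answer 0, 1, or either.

0

n6 = NOT n5 must be 1, so n5 = 0.
n5 = n4 OR n3 must be 0, so both n4 = 0 and n3 = 0.
Every assignment with n6 = 1 has e = 0; there are 12 such assignment(s).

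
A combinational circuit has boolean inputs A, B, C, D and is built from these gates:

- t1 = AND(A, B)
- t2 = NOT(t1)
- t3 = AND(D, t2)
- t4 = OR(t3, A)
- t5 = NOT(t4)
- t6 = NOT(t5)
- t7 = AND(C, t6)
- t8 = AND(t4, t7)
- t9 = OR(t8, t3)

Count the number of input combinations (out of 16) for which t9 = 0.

7

t9 = OR(t8, t3) must be 0, so both t8 = 0 and t3 = 0.
t8 = AND(t4, t7) must be 0, so at least one of t4, t7 is 0.
t3 = AND(D, t2) must be 0, so at least one of D, t2 is 0.
Enumerating the 16 input combinations, 7 give t9 = 0 and 9 give t9 = 1.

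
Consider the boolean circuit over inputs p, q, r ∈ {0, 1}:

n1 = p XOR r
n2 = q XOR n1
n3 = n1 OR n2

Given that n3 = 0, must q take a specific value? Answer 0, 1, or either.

n3 = n1 OR n2 must be 0, so both n1 = 0 and n2 = 0.
n1 = p XOR r must be 0, so p and r are equal.
Every assignment with n3 = 0 has q = 0; there are 2 such assignment(s).
  p=0, q=0, r=0
  p=1, q=0, r=1

0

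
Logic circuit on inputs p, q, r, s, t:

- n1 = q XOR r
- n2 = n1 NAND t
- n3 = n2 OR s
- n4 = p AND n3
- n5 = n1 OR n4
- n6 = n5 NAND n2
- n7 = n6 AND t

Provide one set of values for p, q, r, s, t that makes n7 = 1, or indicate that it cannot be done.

p=0, q=0, r=1, s=1, t=1

Check with p=0, q=0, r=1, s=1, t=1:
n1 = q XOR r = 0 XOR 1 = 1
n2 = n1 NAND t = 1 NAND 1 = 0
n3 = n2 OR s = 0 OR 1 = 1
n4 = p AND n3 = 0 AND 1 = 0
n5 = n1 OR n4 = 1 OR 0 = 1
n6 = n5 NAND n2 = 1 NAND 0 = 1
n7 = n6 AND t = 1 AND 1 = 1
So n7 = 1 as required.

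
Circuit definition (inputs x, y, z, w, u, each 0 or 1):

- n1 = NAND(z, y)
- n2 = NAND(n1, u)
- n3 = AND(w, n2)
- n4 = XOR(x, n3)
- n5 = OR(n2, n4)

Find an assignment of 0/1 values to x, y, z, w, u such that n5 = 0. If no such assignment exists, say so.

x=0, y=0, z=0, w=1, u=1

n5 = OR(n2, n4) must be 0, so both n2 = 0 and n4 = 0.
n2 = NAND(n1, u) must be 0, so both n1 = 1 and u = 1.
n4 = XOR(x, n3) must be 0, so x and n3 are equal.
Check with x=0, y=0, z=0, w=1, u=1:
n1 = NAND(z, y) = NAND(0, 0) = 1
n2 = NAND(n1, u) = NAND(1, 1) = 0
n3 = AND(w, n2) = AND(1, 0) = 0
n4 = XOR(x, n3) = XOR(0, 0) = 0
n5 = OR(n2, n4) = OR(0, 0) = 0
So n5 = 0 as required.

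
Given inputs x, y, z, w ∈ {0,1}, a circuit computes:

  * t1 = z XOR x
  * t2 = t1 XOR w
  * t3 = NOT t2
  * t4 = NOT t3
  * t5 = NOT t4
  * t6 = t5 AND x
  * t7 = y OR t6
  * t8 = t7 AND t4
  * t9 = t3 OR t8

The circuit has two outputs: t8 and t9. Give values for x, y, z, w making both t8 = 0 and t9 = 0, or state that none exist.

x=0 y=0 z=0 w=1

Check with x=0 y=0 z=0 w=1:
t1 = z XOR x = 0 XOR 0 = 0
t2 = t1 XOR w = 0 XOR 1 = 1
t3 = NOT t2 = NOT 1 = 0
t4 = NOT t3 = NOT 0 = 1
t5 = NOT t4 = NOT 1 = 0
t6 = t5 AND x = 0 AND 0 = 0
t7 = y OR t6 = 0 OR 0 = 0
t8 = t7 AND t4 = 0 AND 1 = 0
t9 = t3 OR t8 = 0 OR 0 = 0
So t8 = 0 and t9 = 0.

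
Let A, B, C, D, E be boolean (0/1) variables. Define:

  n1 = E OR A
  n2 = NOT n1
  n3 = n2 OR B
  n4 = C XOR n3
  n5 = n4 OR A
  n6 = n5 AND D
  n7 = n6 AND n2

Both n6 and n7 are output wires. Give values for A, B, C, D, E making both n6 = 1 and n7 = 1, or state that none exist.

Check with A=0, B=1, C=0, D=1, E=0:
n1 = E OR A = 0 OR 0 = 0
n2 = NOT n1 = NOT 0 = 1
n3 = n2 OR B = 1 OR 1 = 1
n4 = C XOR n3 = 0 XOR 1 = 1
n5 = n4 OR A = 1 OR 0 = 1
n6 = n5 AND D = 1 AND 1 = 1
n7 = n6 AND n2 = 1 AND 1 = 1
So n6 = 1 and n7 = 1.

A=0, B=1, C=0, D=1, E=0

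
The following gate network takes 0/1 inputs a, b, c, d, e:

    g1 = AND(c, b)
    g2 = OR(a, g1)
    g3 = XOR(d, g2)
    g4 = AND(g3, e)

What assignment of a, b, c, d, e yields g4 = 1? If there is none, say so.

g4 = AND(g3, e) must be 1, so both g3 = 1 and e = 1.
g3 = XOR(d, g2) must be 1, so d and g2 differ.
Check with a=1, b=1, c=1, d=0, e=1:
g1 = AND(c, b) = AND(1, 1) = 1
g2 = OR(a, g1) = OR(1, 1) = 1
g3 = XOR(d, g2) = XOR(0, 1) = 1
g4 = AND(g3, e) = AND(1, 1) = 1
So g4 = 1 as required.

a=1, b=1, c=1, d=0, e=1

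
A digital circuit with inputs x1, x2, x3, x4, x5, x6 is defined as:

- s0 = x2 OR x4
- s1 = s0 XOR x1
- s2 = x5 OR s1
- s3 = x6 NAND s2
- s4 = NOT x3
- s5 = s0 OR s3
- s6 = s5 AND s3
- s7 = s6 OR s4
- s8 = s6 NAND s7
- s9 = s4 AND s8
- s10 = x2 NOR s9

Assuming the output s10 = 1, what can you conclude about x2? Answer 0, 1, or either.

0

s10 = x2 NOR s9 must be 1, so both x2 = 0 and s9 = 0.
Every assignment with s10 = 1 has x2 = 0; there are 26 such assignment(s).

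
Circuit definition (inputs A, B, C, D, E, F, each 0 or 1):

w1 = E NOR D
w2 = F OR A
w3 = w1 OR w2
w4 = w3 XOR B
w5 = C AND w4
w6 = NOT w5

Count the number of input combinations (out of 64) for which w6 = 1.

w6 = NOT w5 must be 1, so w5 = 0.
w5 = C AND w4 must be 0, so at least one of C, w4 is 0.
Enumerating the 64 input combinations, 48 give w6 = 1 and 16 give w6 = 0.

48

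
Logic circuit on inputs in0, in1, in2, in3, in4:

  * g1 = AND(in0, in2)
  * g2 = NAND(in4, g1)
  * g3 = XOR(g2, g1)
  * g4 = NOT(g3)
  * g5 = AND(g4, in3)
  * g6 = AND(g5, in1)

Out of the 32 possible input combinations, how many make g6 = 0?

31

g6 = AND(g5, in1) must be 0, so at least one of g5, in1 is 0.
Enumerating the 32 input combinations, 31 give g6 = 0 and 1 give g6 = 1.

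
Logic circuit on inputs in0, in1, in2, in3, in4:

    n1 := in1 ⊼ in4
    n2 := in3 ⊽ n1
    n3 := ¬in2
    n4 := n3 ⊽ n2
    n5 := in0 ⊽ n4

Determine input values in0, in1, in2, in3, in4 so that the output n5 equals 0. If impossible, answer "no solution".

n5 = in0 ⊽ n4 must be 0, so at least one of in0, n4 is 1.
Check with in0=1, in1=1, in2=1, in3=0, in4=1:
n1 = in1 ⊼ in4 = 1 ⊼ 1 = 0
n2 = in3 ⊽ n1 = 0 ⊽ 0 = 1
n3 = ¬in2 = ¬1 = 0
n4 = n3 ⊽ n2 = 0 ⊽ 1 = 0
n5 = in0 ⊽ n4 = 1 ⊽ 0 = 0
So n5 = 0 as required.

in0=1, in1=1, in2=1, in3=0, in4=1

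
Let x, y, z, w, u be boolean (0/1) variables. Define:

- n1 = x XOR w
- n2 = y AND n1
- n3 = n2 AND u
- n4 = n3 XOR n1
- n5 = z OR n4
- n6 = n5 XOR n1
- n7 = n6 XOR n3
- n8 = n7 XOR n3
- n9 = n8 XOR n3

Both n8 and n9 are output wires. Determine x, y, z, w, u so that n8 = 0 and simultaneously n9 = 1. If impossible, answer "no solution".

Check with x=0 y=1 z=1 w=1 u=1:
n1 = x XOR w = 0 XOR 1 = 1
n2 = y AND n1 = 1 AND 1 = 1
n3 = n2 AND u = 1 AND 1 = 1
n4 = n3 XOR n1 = 1 XOR 1 = 0
n5 = z OR n4 = 1 OR 0 = 1
n6 = n5 XOR n1 = 1 XOR 1 = 0
n7 = n6 XOR n3 = 0 XOR 1 = 1
n8 = n7 XOR n3 = 1 XOR 1 = 0
n9 = n8 XOR n3 = 0 XOR 1 = 1
So n8 = 0 and n9 = 1.

x=0 y=1 z=1 w=1 u=1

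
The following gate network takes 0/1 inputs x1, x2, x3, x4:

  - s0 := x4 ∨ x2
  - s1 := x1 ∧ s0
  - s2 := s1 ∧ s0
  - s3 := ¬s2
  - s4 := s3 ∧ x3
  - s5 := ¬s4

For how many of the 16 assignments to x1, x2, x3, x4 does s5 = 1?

11

s5 = ¬s4 must be 1, so s4 = 0.
Enumerating the 16 input combinations, 11 give s5 = 1 and 5 give s5 = 0.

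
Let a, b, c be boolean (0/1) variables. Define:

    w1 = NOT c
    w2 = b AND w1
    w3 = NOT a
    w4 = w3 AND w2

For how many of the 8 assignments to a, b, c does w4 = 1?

w4 = w3 AND w2 must be 1, so both w3 = 1 and w2 = 1.
Satisfying assignments:
  a=0, b=1, c=0

1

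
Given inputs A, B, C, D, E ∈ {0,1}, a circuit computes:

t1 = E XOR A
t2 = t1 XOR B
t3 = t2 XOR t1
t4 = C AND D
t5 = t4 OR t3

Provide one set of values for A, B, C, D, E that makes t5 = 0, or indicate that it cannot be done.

A=1, B=0, C=0, D=0, E=1

t5 = t4 OR t3 must be 0, so both t4 = 0 and t3 = 0.
t4 = C AND D must be 0, so at least one of C, D is 0.
Check with A=1, B=0, C=0, D=0, E=1:
t1 = E XOR A = 1 XOR 1 = 0
t2 = t1 XOR B = 0 XOR 0 = 0
t3 = t2 XOR t1 = 0 XOR 0 = 0
t4 = C AND D = 0 AND 0 = 0
t5 = t4 OR t3 = 0 OR 0 = 0
So t5 = 0 as required.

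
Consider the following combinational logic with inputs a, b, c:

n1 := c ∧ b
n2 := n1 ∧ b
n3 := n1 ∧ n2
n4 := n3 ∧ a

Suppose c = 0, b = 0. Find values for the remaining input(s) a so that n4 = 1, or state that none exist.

With c = 0, b = 0 fixed, none of the 2 settings of a give n4 = 1.
For example, with a=1:
n1 = c ∧ b = 0 ∧ 0 = 0
n2 = n1 ∧ b = 0 ∧ 0 = 0
n3 = n1 ∧ n2 = 0 ∧ 0 = 0
n4 = n3 ∧ a = 0 ∧ 1 = 0
giving n4 = 0 ≠ 1.

no solution exists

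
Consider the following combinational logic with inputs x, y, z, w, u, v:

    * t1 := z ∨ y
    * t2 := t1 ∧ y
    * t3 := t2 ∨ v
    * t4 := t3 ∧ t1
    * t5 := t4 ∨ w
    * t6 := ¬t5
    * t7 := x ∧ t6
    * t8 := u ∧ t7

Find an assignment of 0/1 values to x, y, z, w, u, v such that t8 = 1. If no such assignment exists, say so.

t8 = u ∧ t7 must be 1, so both u = 1 and t7 = 1.
t7 = x ∧ t6 must be 1, so both x = 1 and t6 = 1.
t6 = ¬t5 must be 1, so t5 = 0.
Check with x=1, y=0, z=1, w=0, u=1, v=0:
t1 = z ∨ y = 1 ∨ 0 = 1
t2 = t1 ∧ y = 1 ∧ 0 = 0
t3 = t2 ∨ v = 0 ∨ 0 = 0
t4 = t3 ∧ t1 = 0 ∧ 1 = 0
t5 = t4 ∨ w = 0 ∨ 0 = 0
t6 = ¬t5 = ¬0 = 1
t7 = x ∧ t6 = 1 ∧ 1 = 1
t8 = u ∧ t7 = 1 ∧ 1 = 1
So t8 = 1 as required.

x=1, y=0, z=1, w=0, u=1, v=0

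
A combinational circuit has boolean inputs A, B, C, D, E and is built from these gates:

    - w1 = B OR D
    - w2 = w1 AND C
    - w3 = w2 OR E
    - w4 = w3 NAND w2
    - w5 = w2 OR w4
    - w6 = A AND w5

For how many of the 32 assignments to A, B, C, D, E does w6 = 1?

w6 = A AND w5 must be 1, so both A = 1 and w5 = 1.
w5 = w2 OR w4 must be 1, so at least one of w2, w4 is 1.
Enumerating the 32 input combinations, 16 give w6 = 1 and 16 give w6 = 0.

16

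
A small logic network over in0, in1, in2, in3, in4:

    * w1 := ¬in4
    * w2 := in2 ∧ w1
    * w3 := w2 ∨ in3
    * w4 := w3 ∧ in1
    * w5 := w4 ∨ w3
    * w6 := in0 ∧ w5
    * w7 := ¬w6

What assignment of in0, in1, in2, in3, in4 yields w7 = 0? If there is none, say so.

w7 = ¬w6 must be 0, so w6 = 1.
w6 = in0 ∧ w5 must be 1, so both in0 = 1 and w5 = 1.
w5 = w4 ∨ w3 must be 1, so at least one of w4, w3 is 1.
Check with in0=1 in1=0 in2=1 in3=1 in4=1:
w1 = ¬in4 = ¬1 = 0
w2 = in2 ∧ w1 = 1 ∧ 0 = 0
w3 = w2 ∨ in3 = 0 ∨ 1 = 1
w4 = w3 ∧ in1 = 1 ∧ 0 = 0
w5 = w4 ∨ w3 = 0 ∨ 1 = 1
w6 = in0 ∧ w5 = 1 ∧ 1 = 1
w7 = ¬w6 = ¬1 = 0
So w7 = 0 as required.

in0=1 in1=0 in2=1 in3=1 in4=1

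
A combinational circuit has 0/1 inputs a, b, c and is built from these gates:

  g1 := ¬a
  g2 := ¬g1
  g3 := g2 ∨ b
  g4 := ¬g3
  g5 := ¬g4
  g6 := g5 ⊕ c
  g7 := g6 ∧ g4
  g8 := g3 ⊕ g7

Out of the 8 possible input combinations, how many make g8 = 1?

g8 = g3 ⊕ g7 must be 1, so g3 and g7 differ.
Enumerating the 8 input combinations, 7 give g8 = 1 and 1 give g8 = 0.

7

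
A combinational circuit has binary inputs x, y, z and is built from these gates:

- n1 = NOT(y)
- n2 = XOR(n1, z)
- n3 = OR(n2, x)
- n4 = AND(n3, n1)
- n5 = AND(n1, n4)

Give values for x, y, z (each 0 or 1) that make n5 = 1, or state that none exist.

Check with x=1, y=0, z=1:
n1 = NOT(y) = NOT 0 = 1
n2 = XOR(n1, z) = XOR(1, 1) = 0
n3 = OR(n2, x) = OR(0, 1) = 1
n4 = AND(n3, n1) = AND(1, 1) = 1
n5 = AND(n1, n4) = AND(1, 1) = 1
So n5 = 1 as required.

x=1, y=0, z=1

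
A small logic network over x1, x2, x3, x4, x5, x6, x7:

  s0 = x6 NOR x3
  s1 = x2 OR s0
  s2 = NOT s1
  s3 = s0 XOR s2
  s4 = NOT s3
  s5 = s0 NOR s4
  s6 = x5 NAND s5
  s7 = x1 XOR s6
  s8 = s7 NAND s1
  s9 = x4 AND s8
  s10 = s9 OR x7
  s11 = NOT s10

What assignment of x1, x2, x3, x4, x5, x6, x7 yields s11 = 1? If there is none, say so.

s11 = NOT s10 must be 1, so s10 = 0.
s10 = s9 OR x7 must be 0, so both s9 = 0 and x7 = 0.
Check with x1=1 x2=0 x3=1 x4=0 x5=0 x6=1 x7=0:
s0 = x6 NOR x3 = 1 NOR 1 = 0
s1 = x2 OR s0 = 0 OR 0 = 0
s2 = NOT s1 = NOT 0 = 1
s3 = s0 XOR s2 = 0 XOR 1 = 1
s4 = NOT s3 = NOT 1 = 0
s5 = s0 NOR s4 = 0 NOR 0 = 1
s6 = x5 NAND s5 = 0 NAND 1 = 1
s7 = x1 XOR s6 = 1 XOR 1 = 0
s8 = s7 NAND s1 = 0 NAND 0 = 1
s9 = x4 AND s8 = 0 AND 1 = 0
s10 = s9 OR x7 = 0 OR 0 = 0
s11 = NOT s10 = NOT 0 = 1
So s11 = 1 as required.

x1=1 x2=0 x3=1 x4=0 x5=0 x6=1 x7=0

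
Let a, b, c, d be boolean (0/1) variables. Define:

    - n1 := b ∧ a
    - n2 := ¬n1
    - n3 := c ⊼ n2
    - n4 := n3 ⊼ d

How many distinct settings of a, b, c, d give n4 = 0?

5

n4 = n3 ⊼ d must be 0, so both n3 = 1 and d = 1.
Enumerating the 16 input combinations, 5 give n4 = 0 and 11 give n4 = 1.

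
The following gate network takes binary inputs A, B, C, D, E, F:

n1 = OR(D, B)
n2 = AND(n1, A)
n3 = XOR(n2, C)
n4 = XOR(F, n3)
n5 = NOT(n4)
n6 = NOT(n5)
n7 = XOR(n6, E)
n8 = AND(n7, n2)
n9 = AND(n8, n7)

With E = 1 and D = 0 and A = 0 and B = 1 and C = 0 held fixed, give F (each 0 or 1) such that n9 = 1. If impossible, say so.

no solution exists

With E = 1 and D = 0 and A = 0 and B = 1 and C = 0 fixed, none of the 2 settings of F give n9 = 1.
For example, with F=0:
n1 = OR(D, B) = OR(0, 1) = 1
n2 = AND(n1, A) = AND(1, 0) = 0
n3 = XOR(n2, C) = XOR(0, 0) = 0
n4 = XOR(F, n3) = XOR(0, 0) = 0
n5 = NOT(n4) = NOT 0 = 1
n6 = NOT(n5) = NOT 1 = 0
n7 = XOR(n6, E) = XOR(0, 1) = 1
n8 = AND(n7, n2) = AND(1, 0) = 0
n9 = AND(n8, n7) = AND(0, 1) = 0
giving n9 = 0 ≠ 1.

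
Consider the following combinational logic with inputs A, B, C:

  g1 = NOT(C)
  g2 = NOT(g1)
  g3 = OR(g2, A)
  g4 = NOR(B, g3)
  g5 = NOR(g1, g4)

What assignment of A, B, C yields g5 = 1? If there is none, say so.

g5 = NOR(g1, g4) must be 1, so both g1 = 0 and g4 = 0.
g1 = NOT(C) must be 0, so C = 1.
Check with A=0 B=1 C=1:
g1 = NOT(C) = NOT 1 = 0
g2 = NOT(g1) = NOT 0 = 1
g3 = OR(g2, A) = OR(1, 0) = 1
g4 = NOR(B, g3) = NOR(1, 1) = 0
g5 = NOR(g1, g4) = NOR(0, 0) = 1
So g5 = 1 as required.

A=0 B=1 C=1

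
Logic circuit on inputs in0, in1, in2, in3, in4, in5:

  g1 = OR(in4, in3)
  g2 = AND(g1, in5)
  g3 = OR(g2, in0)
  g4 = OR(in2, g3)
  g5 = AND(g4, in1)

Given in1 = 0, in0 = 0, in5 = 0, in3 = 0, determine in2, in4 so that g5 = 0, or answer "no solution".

in2=0 in4=0

g5 = AND(g4, in1) must be 0, so at least one of g4, in1 is 0.
Check with in1 = 0, in0 = 0, in5 = 0, in3 = 0 and in2=0, in4=0:
g1 = OR(in4, in3) = OR(0, 0) = 0
g2 = AND(g1, in5) = AND(0, 0) = 0
g3 = OR(g2, in0) = OR(0, 0) = 0
g4 = OR(in2, g3) = OR(0, 0) = 0
g5 = AND(g4, in1) = AND(0, 0) = 0
So g5 = 0.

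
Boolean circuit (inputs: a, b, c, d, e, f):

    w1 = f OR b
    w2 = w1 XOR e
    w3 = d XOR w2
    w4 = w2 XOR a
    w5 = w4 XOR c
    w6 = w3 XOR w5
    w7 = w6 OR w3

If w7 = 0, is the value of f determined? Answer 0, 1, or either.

either

Both values of f occur among assignments with w7 = 0:
  f=0: a=0, b=0, c=0, d=0, e=0, f=0
  f=1: a=0, b=0, c=0, d=0, e=1, f=1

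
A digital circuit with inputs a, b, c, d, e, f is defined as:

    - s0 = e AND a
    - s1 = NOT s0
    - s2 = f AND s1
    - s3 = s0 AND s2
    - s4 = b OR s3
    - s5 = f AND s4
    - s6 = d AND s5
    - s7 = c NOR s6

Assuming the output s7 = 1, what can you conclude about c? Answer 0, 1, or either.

0

s7 = c NOR s6 must be 1, so both c = 0 and s6 = 0.
s6 = d AND s5 must be 0, so at least one of d, s5 is 0.
Every assignment with s7 = 1 has c = 0; there are 28 such assignment(s).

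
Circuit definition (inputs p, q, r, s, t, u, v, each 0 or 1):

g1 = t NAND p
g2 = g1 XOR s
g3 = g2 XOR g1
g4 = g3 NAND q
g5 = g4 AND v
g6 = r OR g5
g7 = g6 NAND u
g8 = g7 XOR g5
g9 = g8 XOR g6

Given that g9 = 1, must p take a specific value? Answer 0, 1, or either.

Both values of p occur among assignments with g9 = 1:
  p=0: p=0, q=0, r=0, s=0, t=0, u=0, v=0
  p=1: p=1, q=0, r=0, s=0, t=0, u=0, v=0

either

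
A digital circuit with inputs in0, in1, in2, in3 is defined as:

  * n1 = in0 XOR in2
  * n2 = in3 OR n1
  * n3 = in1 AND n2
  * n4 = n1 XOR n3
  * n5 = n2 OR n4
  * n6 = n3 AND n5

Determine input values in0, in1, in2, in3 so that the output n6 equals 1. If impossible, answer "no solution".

n6 = n3 AND n5 must be 1, so both n3 = 1 and n5 = 1.
Check with in0=1, in1=1, in2=0, in3=0:
n1 = in0 XOR in2 = 1 XOR 0 = 1
n2 = in3 OR n1 = 0 OR 1 = 1
n3 = in1 AND n2 = 1 AND 1 = 1
n4 = n1 XOR n3 = 1 XOR 1 = 0
n5 = n2 OR n4 = 1 OR 0 = 1
n6 = n3 AND n5 = 1 AND 1 = 1
So n6 = 1 as required.

in0=1, in1=1, in2=0, in3=0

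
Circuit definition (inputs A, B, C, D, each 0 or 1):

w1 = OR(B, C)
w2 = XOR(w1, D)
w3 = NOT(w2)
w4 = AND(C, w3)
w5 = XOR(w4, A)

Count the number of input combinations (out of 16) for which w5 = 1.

w5 = XOR(w4, A) must be 1, so w4 and A differ.
Enumerating the 16 input combinations, 8 give w5 = 1 and 8 give w5 = 0.

8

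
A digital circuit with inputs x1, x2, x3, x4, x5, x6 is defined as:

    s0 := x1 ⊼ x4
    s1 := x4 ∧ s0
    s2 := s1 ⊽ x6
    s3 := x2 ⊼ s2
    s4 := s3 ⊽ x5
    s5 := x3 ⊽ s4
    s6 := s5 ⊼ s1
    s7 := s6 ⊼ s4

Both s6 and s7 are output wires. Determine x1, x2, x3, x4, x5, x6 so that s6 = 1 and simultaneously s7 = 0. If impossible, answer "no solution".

Check with x1=1 x2=1 x3=1 x4=1 x5=0 x6=0:
s0 = x1 ⊼ x4 = 1 ⊼ 1 = 0
s1 = x4 ∧ s0 = 1 ∧ 0 = 0
s2 = s1 ⊽ x6 = 0 ⊽ 0 = 1
s3 = x2 ⊼ s2 = 1 ⊼ 1 = 0
s4 = s3 ⊽ x5 = 0 ⊽ 0 = 1
s5 = x3 ⊽ s4 = 1 ⊽ 1 = 0
s6 = s5 ⊼ s1 = 0 ⊼ 0 = 1
s7 = s6 ⊼ s4 = 1 ⊼ 1 = 0
So s6 = 1 and s7 = 0.

x1=1 x2=1 x3=1 x4=1 x5=0 x6=0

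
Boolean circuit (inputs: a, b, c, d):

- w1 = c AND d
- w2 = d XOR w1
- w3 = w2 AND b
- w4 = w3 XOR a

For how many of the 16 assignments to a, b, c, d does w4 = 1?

8

w4 = w3 XOR a must be 1, so w3 and a differ.
Enumerating the 16 input combinations, 8 give w4 = 1 and 8 give w4 = 0.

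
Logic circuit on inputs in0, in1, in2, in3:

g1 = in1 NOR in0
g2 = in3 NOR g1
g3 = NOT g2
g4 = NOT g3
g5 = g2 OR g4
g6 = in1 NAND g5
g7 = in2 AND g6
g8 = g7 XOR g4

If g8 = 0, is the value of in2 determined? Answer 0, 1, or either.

Both values of in2 occur among assignments with g8 = 0:
  in2=0: in0=0, in1=0, in2=0, in3=0
  in2=1: in0=1, in1=0, in2=1, in3=0

either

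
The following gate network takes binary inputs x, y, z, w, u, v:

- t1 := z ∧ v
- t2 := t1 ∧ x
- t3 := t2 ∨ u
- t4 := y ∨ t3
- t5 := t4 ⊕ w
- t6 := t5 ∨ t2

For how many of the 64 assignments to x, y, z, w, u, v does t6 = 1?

36

t6 = t5 ∨ t2 must be 1, so at least one of t5, t2 is 1.
Enumerating the 64 input combinations, 36 give t6 = 1 and 28 give t6 = 0.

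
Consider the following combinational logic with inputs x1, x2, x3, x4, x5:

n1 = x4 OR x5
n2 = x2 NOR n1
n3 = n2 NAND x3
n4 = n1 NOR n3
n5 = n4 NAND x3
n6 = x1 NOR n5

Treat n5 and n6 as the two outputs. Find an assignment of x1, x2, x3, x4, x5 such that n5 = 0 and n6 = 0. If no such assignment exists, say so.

x1=1, x2=0, x3=1, x4=0, x5=0

Check with x1=1, x2=0, x3=1, x4=0, x5=0:
n1 = x4 OR x5 = 0 OR 0 = 0
n2 = x2 NOR n1 = 0 NOR 0 = 1
n3 = n2 NAND x3 = 1 NAND 1 = 0
n4 = n1 NOR n3 = 0 NOR 0 = 1
n5 = n4 NAND x3 = 1 NAND 1 = 0
n6 = x1 NOR n5 = 1 NOR 0 = 0
So n5 = 0 and n6 = 0.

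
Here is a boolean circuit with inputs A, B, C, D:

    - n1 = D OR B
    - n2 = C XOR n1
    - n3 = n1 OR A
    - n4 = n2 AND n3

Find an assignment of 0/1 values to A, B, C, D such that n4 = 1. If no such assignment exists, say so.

n4 = n2 AND n3 must be 1, so both n2 = 1 and n3 = 1.
n2 = C XOR n1 must be 1, so C and n1 differ.
n3 = n1 OR A must be 1, so at least one of n1, A is 1.
Check with A=0, B=1, C=0, D=0:
n1 = D OR B = 0 OR 1 = 1
n2 = C XOR n1 = 0 XOR 1 = 1
n3 = n1 OR A = 1 OR 0 = 1
n4 = n2 AND n3 = 1 AND 1 = 1
So n4 = 1 as required.

A=0, B=1, C=0, D=0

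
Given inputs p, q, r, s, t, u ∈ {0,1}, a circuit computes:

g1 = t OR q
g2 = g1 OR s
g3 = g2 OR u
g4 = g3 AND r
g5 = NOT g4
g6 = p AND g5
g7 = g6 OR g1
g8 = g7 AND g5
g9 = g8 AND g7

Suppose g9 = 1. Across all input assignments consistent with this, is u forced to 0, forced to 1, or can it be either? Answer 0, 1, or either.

either

Both values of u occur among assignments with g9 = 1:
  u=0: p=0, q=0, r=0, s=0, t=1, u=0
  u=1: p=0, q=0, r=0, s=0, t=1, u=1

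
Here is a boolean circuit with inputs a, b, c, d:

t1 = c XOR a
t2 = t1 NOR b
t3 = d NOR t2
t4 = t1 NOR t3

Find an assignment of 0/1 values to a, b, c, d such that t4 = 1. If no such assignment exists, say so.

a=1 b=0 c=1 d=0

t4 = t1 NOR t3 must be 1, so both t1 = 0 and t3 = 0.
Check with a=1 b=0 c=1 d=0:
t1 = c XOR a = 1 XOR 1 = 0
t2 = t1 NOR b = 0 NOR 0 = 1
t3 = d NOR t2 = 0 NOR 1 = 0
t4 = t1 NOR t3 = 0 NOR 0 = 1
So t4 = 1 as required.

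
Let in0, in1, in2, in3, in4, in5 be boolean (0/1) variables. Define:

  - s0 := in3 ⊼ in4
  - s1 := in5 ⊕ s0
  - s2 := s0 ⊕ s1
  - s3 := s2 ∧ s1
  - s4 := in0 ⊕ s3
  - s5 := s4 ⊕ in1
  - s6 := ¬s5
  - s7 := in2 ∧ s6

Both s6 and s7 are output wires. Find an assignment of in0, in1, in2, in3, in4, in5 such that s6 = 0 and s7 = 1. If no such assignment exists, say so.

no solution exists

Across all 64 input combinations, none give both s6 = 0 and s7 = 1.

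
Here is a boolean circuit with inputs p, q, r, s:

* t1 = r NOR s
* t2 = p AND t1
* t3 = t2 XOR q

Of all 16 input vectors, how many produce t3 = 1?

t3 = t2 XOR q must be 1, so t2 and q differ.
Enumerating the 16 input combinations, 8 give t3 = 1 and 8 give t3 = 0.

8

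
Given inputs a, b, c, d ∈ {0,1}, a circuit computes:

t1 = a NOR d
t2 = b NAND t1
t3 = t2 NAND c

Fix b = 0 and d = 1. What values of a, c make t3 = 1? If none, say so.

a=1, c=0

Check with b = 0 and d = 1 and a=1, c=0:
t1 = a NOR d = 1 NOR 1 = 0
t2 = b NAND t1 = 0 NAND 0 = 1
t3 = t2 NAND c = 1 NAND 0 = 1
So t3 = 1.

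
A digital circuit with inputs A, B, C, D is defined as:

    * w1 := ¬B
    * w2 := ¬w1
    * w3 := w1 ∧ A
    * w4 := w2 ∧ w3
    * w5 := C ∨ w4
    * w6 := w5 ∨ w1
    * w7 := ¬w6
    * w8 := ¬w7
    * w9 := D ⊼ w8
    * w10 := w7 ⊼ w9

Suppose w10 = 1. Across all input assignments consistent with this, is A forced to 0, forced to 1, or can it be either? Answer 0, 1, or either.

either

Both values of A occur among assignments with w10 = 1:
  A=0: A=0, B=0, C=0, D=0
  A=1: A=1, B=0, C=0, D=0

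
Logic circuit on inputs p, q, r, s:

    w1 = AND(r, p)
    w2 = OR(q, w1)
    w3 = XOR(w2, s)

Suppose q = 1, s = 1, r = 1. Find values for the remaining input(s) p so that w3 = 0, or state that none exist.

Check with q = 1, s = 1, r = 1 and p=0:
w1 = AND(r, p) = AND(1, 0) = 0
w2 = OR(q, w1) = OR(1, 0) = 1
w3 = XOR(w2, s) = XOR(1, 1) = 0
So w3 = 0.

p=0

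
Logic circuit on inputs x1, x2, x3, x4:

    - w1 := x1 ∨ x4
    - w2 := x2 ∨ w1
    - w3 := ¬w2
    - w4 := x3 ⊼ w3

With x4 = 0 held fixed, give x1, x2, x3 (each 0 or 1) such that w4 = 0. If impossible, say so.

x1=0, x2=0, x3=1

w4 = x3 ⊼ w3 must be 0, so both x3 = 1 and w3 = 1.
Check with x4 = 0 and x1=0, x2=0, x3=1:
w1 = x1 ∨ x4 = 0 ∨ 0 = 0
w2 = x2 ∨ w1 = 0 ∨ 0 = 0
w3 = ¬w2 = ¬0 = 1
w4 = x3 ⊼ w3 = 1 ⊼ 1 = 0
So w4 = 0.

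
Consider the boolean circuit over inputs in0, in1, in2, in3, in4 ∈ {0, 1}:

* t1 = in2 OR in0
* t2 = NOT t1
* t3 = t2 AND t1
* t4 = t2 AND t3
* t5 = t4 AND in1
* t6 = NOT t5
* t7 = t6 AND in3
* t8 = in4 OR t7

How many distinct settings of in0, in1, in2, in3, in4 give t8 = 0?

t8 = in4 OR t7 must be 0, so both in4 = 0 and t7 = 0.
Enumerating the 32 input combinations, 8 give t8 = 0 and 24 give t8 = 1.

8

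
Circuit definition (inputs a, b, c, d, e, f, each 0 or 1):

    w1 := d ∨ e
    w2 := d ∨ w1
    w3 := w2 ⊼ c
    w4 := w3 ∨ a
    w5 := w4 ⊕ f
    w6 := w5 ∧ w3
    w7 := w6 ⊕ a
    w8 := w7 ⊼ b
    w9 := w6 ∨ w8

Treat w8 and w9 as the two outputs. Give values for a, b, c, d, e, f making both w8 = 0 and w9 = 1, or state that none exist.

a=0, b=1, c=0, d=1, e=0, f=0

Check with a=0, b=1, c=0, d=1, e=0, f=0:
w1 = d ∨ e = 1 ∨ 0 = 1
w2 = d ∨ w1 = 1 ∨ 1 = 1
w3 = w2 ⊼ c = 1 ⊼ 0 = 1
w4 = w3 ∨ a = 1 ∨ 0 = 1
w5 = w4 ⊕ f = 1 ⊕ 0 = 1
w6 = w5 ∧ w3 = 1 ∧ 1 = 1
w7 = w6 ⊕ a = 1 ⊕ 0 = 1
w8 = w7 ⊼ b = 1 ⊼ 1 = 0
w9 = w6 ∨ w8 = 1 ∨ 0 = 1
So w8 = 0 and w9 = 1.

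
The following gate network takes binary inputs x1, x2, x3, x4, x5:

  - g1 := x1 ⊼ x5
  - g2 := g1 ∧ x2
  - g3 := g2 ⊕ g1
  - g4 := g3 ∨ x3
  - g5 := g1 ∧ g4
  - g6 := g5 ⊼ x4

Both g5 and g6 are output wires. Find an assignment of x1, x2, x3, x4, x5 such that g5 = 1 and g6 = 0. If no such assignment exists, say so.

x1=0, x2=0, x3=1, x4=1, x5=0

Check with x1=0, x2=0, x3=1, x4=1, x5=0:
g1 = x1 ⊼ x5 = 0 ⊼ 0 = 1
g2 = g1 ∧ x2 = 1 ∧ 0 = 0
g3 = g2 ⊕ g1 = 0 ⊕ 1 = 1
g4 = g3 ∨ x3 = 1 ∨ 1 = 1
g5 = g1 ∧ g4 = 1 ∧ 1 = 1
g6 = g5 ⊼ x4 = 1 ⊼ 1 = 0
So g5 = 1 and g6 = 0.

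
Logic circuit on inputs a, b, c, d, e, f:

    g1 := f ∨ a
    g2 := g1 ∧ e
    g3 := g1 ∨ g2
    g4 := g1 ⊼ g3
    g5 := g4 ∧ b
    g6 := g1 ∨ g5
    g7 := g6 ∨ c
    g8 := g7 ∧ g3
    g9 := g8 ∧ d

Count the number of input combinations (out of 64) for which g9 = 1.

g9 = g8 ∧ d must be 1, so both g8 = 1 and d = 1.
g8 = g7 ∧ g3 must be 1, so both g7 = 1 and g3 = 1.
g7 = g6 ∨ c must be 1, so at least one of g6, c is 1.
Enumerating the 64 input combinations, 24 give g9 = 1 and 40 give g9 = 0.

24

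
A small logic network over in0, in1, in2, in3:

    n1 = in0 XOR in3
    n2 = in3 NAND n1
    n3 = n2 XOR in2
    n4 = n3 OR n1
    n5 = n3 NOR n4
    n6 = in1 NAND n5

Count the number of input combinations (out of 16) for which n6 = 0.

2

n6 = in1 NAND n5 must be 0, so both in1 = 1 and n5 = 1.
n5 = n3 NOR n4 must be 1, so both n3 = 0 and n4 = 0.
n3 = n2 XOR in2 must be 0, so n2 and in2 are equal.
Satisfying assignments:
  in0=0, in1=1, in2=1, in3=0
  in0=1, in1=1, in2=1, in3=1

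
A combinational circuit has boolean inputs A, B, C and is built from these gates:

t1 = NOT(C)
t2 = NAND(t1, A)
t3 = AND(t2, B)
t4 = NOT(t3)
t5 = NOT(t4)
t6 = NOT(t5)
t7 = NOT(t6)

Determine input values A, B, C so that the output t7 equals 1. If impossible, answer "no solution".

A=0 B=1 C=0

Check with A=0 B=1 C=0:
t1 = NOT(C) = NOT 0 = 1
t2 = NAND(t1, A) = NAND(1, 0) = 1
t3 = AND(t2, B) = AND(1, 1) = 1
t4 = NOT(t3) = NOT 1 = 0
t5 = NOT(t4) = NOT 0 = 1
t6 = NOT(t5) = NOT 1 = 0
t7 = NOT(t6) = NOT 0 = 1
So t7 = 1 as required.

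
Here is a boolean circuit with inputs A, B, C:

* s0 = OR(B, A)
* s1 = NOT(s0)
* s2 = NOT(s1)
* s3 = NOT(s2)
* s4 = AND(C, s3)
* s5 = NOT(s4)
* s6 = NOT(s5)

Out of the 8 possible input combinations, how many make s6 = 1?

1

s6 = NOT(s5) must be 1, so s5 = 0.
s5 = NOT(s4) must be 0, so s4 = 1.
Satisfying assignments:
  A=0, B=0, C=1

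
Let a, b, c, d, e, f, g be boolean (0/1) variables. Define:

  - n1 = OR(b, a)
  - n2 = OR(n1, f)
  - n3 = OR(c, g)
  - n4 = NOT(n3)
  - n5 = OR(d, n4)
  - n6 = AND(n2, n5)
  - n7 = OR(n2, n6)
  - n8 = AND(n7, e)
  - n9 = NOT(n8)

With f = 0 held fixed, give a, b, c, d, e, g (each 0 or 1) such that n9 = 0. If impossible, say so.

n9 = NOT(n8) must be 0, so n8 = 1.
n8 = AND(n7, e) must be 1, so both n7 = 1 and e = 1.
Check with f = 0 and a=1, b=1, c=1, d=0, e=1, g=0:
n1 = OR(b, a) = OR(1, 1) = 1
n2 = OR(n1, f) = OR(1, 0) = 1
n3 = OR(c, g) = OR(1, 0) = 1
n4 = NOT(n3) = NOT 1 = 0
n5 = OR(d, n4) = OR(0, 0) = 0
n6 = AND(n2, n5) = AND(1, 0) = 0
n7 = OR(n2, n6) = OR(1, 0) = 1
n8 = AND(n7, e) = AND(1, 1) = 1
n9 = NOT(n8) = NOT 1 = 0
So n9 = 0.

a=1, b=1, c=1, d=0, e=1, g=0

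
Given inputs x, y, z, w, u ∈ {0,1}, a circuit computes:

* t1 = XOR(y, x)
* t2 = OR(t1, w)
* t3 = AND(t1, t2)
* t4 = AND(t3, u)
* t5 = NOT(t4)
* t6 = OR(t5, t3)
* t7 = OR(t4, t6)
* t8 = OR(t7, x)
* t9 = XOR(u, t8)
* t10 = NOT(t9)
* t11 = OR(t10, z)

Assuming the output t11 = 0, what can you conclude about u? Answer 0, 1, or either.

t11 = OR(t10, z) must be 0, so both t10 = 0 and z = 0.
Every assignment with t11 = 0 has u = 0; there are 8 such assignment(s).

0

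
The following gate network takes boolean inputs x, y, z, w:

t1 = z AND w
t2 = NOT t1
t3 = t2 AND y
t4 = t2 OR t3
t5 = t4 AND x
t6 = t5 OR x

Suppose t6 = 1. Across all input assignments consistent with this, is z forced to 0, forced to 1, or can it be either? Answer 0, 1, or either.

either

Both values of z occur among assignments with t6 = 1:
  z=0: x=1, y=0, z=0, w=0
  z=1: x=1, y=0, z=1, w=0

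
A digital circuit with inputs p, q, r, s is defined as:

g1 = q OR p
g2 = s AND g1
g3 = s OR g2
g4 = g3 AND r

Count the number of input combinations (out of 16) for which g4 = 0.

g4 = g3 AND r must be 0, so at least one of g3, r is 0.
Enumerating the 16 input combinations, 12 give g4 = 0 and 4 give g4 = 1.

12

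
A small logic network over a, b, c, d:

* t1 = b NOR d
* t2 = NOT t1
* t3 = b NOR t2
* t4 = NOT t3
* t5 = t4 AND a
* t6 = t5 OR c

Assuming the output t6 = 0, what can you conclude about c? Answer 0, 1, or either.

t6 = t5 OR c must be 0, so both t5 = 0 and c = 0.
Every assignment with t6 = 0 has c = 0; there are 5 such assignment(s).

0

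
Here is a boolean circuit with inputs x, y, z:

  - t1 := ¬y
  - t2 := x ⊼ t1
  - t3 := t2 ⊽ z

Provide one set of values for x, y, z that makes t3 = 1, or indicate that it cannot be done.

x=1 y=0 z=0

Check with x=1 y=0 z=0:
t1 = ¬y = ¬0 = 1
t2 = x ⊼ t1 = 1 ⊼ 1 = 0
t3 = t2 ⊽ z = 0 ⊽ 0 = 1
So t3 = 1 as required.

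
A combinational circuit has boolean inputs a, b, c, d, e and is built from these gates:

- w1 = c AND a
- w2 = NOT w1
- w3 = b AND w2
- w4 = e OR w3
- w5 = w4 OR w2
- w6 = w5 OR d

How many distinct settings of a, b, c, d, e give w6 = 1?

30

w6 = w5 OR d must be 1, so at least one of w5, d is 1.
Enumerating the 32 input combinations, 30 give w6 = 1 and 2 give w6 = 0.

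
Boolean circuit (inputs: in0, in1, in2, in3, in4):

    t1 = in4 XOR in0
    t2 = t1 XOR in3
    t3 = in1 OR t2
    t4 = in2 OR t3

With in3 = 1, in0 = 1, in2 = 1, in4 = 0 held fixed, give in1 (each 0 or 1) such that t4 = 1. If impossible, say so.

Check with in3 = 1, in0 = 1, in2 = 1, in4 = 0 and in1=1:
t1 = in4 XOR in0 = 0 XOR 1 = 1
t2 = t1 XOR in3 = 1 XOR 1 = 0
t3 = in1 OR t2 = 1 OR 0 = 1
t4 = in2 OR t3 = 1 OR 1 = 1
So t4 = 1.

in1=1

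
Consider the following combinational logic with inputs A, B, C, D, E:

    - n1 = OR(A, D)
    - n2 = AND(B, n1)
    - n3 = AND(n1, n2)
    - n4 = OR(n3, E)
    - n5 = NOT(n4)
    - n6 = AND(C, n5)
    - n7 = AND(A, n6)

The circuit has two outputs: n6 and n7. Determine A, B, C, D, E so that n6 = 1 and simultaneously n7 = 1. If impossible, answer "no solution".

Check with A=1, B=0, C=1, D=1, E=0:
n1 = OR(A, D) = OR(1, 1) = 1
n2 = AND(B, n1) = AND(0, 1) = 0
n3 = AND(n1, n2) = AND(1, 0) = 0
n4 = OR(n3, E) = OR(0, 0) = 0
n5 = NOT(n4) = NOT 0 = 1
n6 = AND(C, n5) = AND(1, 1) = 1
n7 = AND(A, n6) = AND(1, 1) = 1
So n6 = 1 and n7 = 1.

A=1, B=0, C=1, D=1, E=0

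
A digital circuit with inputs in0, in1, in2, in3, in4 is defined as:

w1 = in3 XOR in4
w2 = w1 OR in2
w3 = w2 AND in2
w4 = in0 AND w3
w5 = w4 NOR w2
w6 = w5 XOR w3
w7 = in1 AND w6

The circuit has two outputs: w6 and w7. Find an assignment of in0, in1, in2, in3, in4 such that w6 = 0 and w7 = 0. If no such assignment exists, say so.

in0=1 in1=1 in2=0 in3=0 in4=1

Check with in0=1 in1=1 in2=0 in3=0 in4=1:
w1 = in3 XOR in4 = 0 XOR 1 = 1
w2 = w1 OR in2 = 1 OR 0 = 1
w3 = w2 AND in2 = 1 AND 0 = 0
w4 = in0 AND w3 = 1 AND 0 = 0
w5 = w4 NOR w2 = 0 NOR 1 = 0
w6 = w5 XOR w3 = 0 XOR 0 = 0
w7 = in1 AND w6 = 1 AND 0 = 0
So w6 = 0 and w7 = 0.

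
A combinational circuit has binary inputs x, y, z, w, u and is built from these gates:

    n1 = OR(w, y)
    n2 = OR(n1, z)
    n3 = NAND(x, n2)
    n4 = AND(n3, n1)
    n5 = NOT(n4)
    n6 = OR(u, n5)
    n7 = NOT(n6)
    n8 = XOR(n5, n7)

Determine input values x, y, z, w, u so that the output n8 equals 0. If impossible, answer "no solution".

x=0, y=0, z=0, w=1, u=1

n8 = XOR(n5, n7) must be 0, so n5 and n7 are equal.
Check with x=0, y=0, z=0, w=1, u=1:
n1 = OR(w, y) = OR(1, 0) = 1
n2 = OR(n1, z) = OR(1, 0) = 1
n3 = NAND(x, n2) = NAND(0, 1) = 1
n4 = AND(n3, n1) = AND(1, 1) = 1
n5 = NOT(n4) = NOT 1 = 0
n6 = OR(u, n5) = OR(1, 0) = 1
n7 = NOT(n6) = NOT 1 = 0
n8 = XOR(n5, n7) = XOR(0, 0) = 0
So n8 = 0 as required.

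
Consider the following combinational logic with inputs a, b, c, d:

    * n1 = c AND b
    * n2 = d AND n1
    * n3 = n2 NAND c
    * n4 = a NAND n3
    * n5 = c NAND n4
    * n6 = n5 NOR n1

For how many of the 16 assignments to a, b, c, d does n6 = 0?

14

n6 = n5 NOR n1 must be 0, so at least one of n5, n1 is 1.
Enumerating the 16 input combinations, 14 give n6 = 0 and 2 give n6 = 1.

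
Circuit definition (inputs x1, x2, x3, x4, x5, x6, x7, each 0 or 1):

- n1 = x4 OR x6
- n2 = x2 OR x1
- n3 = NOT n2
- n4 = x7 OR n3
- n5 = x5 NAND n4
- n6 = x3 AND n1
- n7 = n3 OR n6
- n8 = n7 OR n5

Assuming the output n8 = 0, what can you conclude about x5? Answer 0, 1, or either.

n8 = n7 OR n5 must be 0, so both n7 = 0 and n5 = 0.
n7 = n3 OR n6 must be 0, so both n3 = 0 and n6 = 0.
Every assignment with n8 = 0 has x5 = 1; there are 15 such assignment(s).

1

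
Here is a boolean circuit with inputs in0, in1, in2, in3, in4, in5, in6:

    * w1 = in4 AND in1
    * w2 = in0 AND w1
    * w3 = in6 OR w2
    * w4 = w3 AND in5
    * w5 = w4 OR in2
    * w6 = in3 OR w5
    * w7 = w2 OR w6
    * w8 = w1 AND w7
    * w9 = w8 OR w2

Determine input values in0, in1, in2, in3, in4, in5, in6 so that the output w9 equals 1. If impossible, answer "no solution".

in0=1, in1=1, in2=0, in3=1, in4=1, in5=0, in6=0

w9 = w8 OR w2 must be 1, so at least one of w8, w2 is 1.
Check with in0=1, in1=1, in2=0, in3=1, in4=1, in5=0, in6=0:
w1 = in4 AND in1 = 1 AND 1 = 1
w2 = in0 AND w1 = 1 AND 1 = 1
w3 = in6 OR w2 = 0 OR 1 = 1
w4 = w3 AND in5 = 1 AND 0 = 0
w5 = w4 OR in2 = 0 OR 0 = 0
w6 = in3 OR w5 = 1 OR 0 = 1
w7 = w2 OR w6 = 1 OR 1 = 1
w8 = w1 AND w7 = 1 AND 1 = 1
w9 = w8 OR w2 = 1 OR 1 = 1
So w9 = 1 as required.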